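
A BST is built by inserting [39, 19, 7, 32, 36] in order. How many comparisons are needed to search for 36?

Search path for 36: 39 -> 19 -> 32 -> 36
Found: True
Comparisons: 4


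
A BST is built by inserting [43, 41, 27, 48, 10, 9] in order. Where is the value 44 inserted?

Starting tree (level order): [43, 41, 48, 27, None, None, None, 10, None, 9]
Insertion path: 43 -> 48
Result: insert 44 as left child of 48
Final tree (level order): [43, 41, 48, 27, None, 44, None, 10, None, None, None, 9]


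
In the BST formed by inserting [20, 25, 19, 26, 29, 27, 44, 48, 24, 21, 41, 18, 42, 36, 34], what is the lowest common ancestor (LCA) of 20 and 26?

Tree insertion order: [20, 25, 19, 26, 29, 27, 44, 48, 24, 21, 41, 18, 42, 36, 34]
Tree (level-order array): [20, 19, 25, 18, None, 24, 26, None, None, 21, None, None, 29, None, None, 27, 44, None, None, 41, 48, 36, 42, None, None, 34]
In a BST, the LCA of p=20, q=26 is the first node v on the
root-to-leaf path with p <= v <= q (go left if both < v, right if both > v).
Walk from root:
  at 20: 20 <= 20 <= 26, this is the LCA
LCA = 20


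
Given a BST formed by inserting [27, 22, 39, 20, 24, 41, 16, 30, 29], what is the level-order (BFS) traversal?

Tree insertion order: [27, 22, 39, 20, 24, 41, 16, 30, 29]
Tree (level-order array): [27, 22, 39, 20, 24, 30, 41, 16, None, None, None, 29]
BFS from the root, enqueuing left then right child of each popped node:
  queue [27] -> pop 27, enqueue [22, 39], visited so far: [27]
  queue [22, 39] -> pop 22, enqueue [20, 24], visited so far: [27, 22]
  queue [39, 20, 24] -> pop 39, enqueue [30, 41], visited so far: [27, 22, 39]
  queue [20, 24, 30, 41] -> pop 20, enqueue [16], visited so far: [27, 22, 39, 20]
  queue [24, 30, 41, 16] -> pop 24, enqueue [none], visited so far: [27, 22, 39, 20, 24]
  queue [30, 41, 16] -> pop 30, enqueue [29], visited so far: [27, 22, 39, 20, 24, 30]
  queue [41, 16, 29] -> pop 41, enqueue [none], visited so far: [27, 22, 39, 20, 24, 30, 41]
  queue [16, 29] -> pop 16, enqueue [none], visited so far: [27, 22, 39, 20, 24, 30, 41, 16]
  queue [29] -> pop 29, enqueue [none], visited so far: [27, 22, 39, 20, 24, 30, 41, 16, 29]
Result: [27, 22, 39, 20, 24, 30, 41, 16, 29]


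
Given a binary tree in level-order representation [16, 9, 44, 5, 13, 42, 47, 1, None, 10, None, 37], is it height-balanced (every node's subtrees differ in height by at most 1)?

Tree (level-order array): [16, 9, 44, 5, 13, 42, 47, 1, None, 10, None, 37]
Definition: a tree is height-balanced if, at every node, |h(left) - h(right)| <= 1 (empty subtree has height -1).
Bottom-up per-node check:
  node 1: h_left=-1, h_right=-1, diff=0 [OK], height=0
  node 5: h_left=0, h_right=-1, diff=1 [OK], height=1
  node 10: h_left=-1, h_right=-1, diff=0 [OK], height=0
  node 13: h_left=0, h_right=-1, diff=1 [OK], height=1
  node 9: h_left=1, h_right=1, diff=0 [OK], height=2
  node 37: h_left=-1, h_right=-1, diff=0 [OK], height=0
  node 42: h_left=0, h_right=-1, diff=1 [OK], height=1
  node 47: h_left=-1, h_right=-1, diff=0 [OK], height=0
  node 44: h_left=1, h_right=0, diff=1 [OK], height=2
  node 16: h_left=2, h_right=2, diff=0 [OK], height=3
All nodes satisfy the balance condition.
Result: Balanced


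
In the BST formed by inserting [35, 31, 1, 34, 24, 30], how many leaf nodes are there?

Tree built from: [35, 31, 1, 34, 24, 30]
Tree (level-order array): [35, 31, None, 1, 34, None, 24, None, None, None, 30]
Rule: A leaf has 0 children.
Per-node child counts:
  node 35: 1 child(ren)
  node 31: 2 child(ren)
  node 1: 1 child(ren)
  node 24: 1 child(ren)
  node 30: 0 child(ren)
  node 34: 0 child(ren)
Matching nodes: [30, 34]
Count of leaf nodes: 2


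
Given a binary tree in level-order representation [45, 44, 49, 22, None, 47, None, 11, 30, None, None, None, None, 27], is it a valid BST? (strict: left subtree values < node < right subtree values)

Level-order array: [45, 44, 49, 22, None, 47, None, 11, 30, None, None, None, None, 27]
Validate using subtree bounds (lo, hi): at each node, require lo < value < hi,
then recurse left with hi=value and right with lo=value.
Preorder trace (stopping at first violation):
  at node 45 with bounds (-inf, +inf): OK
  at node 44 with bounds (-inf, 45): OK
  at node 22 with bounds (-inf, 44): OK
  at node 11 with bounds (-inf, 22): OK
  at node 30 with bounds (22, 44): OK
  at node 27 with bounds (22, 30): OK
  at node 49 with bounds (45, +inf): OK
  at node 47 with bounds (45, 49): OK
No violation found at any node.
Result: Valid BST


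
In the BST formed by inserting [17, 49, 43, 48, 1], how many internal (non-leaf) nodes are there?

Tree built from: [17, 49, 43, 48, 1]
Tree (level-order array): [17, 1, 49, None, None, 43, None, None, 48]
Rule: An internal node has at least one child.
Per-node child counts:
  node 17: 2 child(ren)
  node 1: 0 child(ren)
  node 49: 1 child(ren)
  node 43: 1 child(ren)
  node 48: 0 child(ren)
Matching nodes: [17, 49, 43]
Count of internal (non-leaf) nodes: 3


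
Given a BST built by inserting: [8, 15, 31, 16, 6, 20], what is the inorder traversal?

Tree insertion order: [8, 15, 31, 16, 6, 20]
Tree (level-order array): [8, 6, 15, None, None, None, 31, 16, None, None, 20]
Inorder traversal: [6, 8, 15, 16, 20, 31]


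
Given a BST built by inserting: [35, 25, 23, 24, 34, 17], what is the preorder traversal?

Tree insertion order: [35, 25, 23, 24, 34, 17]
Tree (level-order array): [35, 25, None, 23, 34, 17, 24]
Preorder traversal: [35, 25, 23, 17, 24, 34]


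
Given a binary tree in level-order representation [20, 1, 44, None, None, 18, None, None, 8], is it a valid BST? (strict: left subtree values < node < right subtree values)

Level-order array: [20, 1, 44, None, None, 18, None, None, 8]
Validate using subtree bounds (lo, hi): at each node, require lo < value < hi,
then recurse left with hi=value and right with lo=value.
Preorder trace (stopping at first violation):
  at node 20 with bounds (-inf, +inf): OK
  at node 1 with bounds (-inf, 20): OK
  at node 44 with bounds (20, +inf): OK
  at node 18 with bounds (20, 44): VIOLATION
Node 18 violates its bound: not (20 < 18 < 44).
Result: Not a valid BST


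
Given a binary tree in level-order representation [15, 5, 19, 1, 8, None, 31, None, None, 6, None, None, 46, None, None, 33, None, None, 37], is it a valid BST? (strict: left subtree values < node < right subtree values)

Level-order array: [15, 5, 19, 1, 8, None, 31, None, None, 6, None, None, 46, None, None, 33, None, None, 37]
Validate using subtree bounds (lo, hi): at each node, require lo < value < hi,
then recurse left with hi=value and right with lo=value.
Preorder trace (stopping at first violation):
  at node 15 with bounds (-inf, +inf): OK
  at node 5 with bounds (-inf, 15): OK
  at node 1 with bounds (-inf, 5): OK
  at node 8 with bounds (5, 15): OK
  at node 6 with bounds (5, 8): OK
  at node 19 with bounds (15, +inf): OK
  at node 31 with bounds (19, +inf): OK
  at node 46 with bounds (31, +inf): OK
  at node 33 with bounds (31, 46): OK
  at node 37 with bounds (33, 46): OK
No violation found at any node.
Result: Valid BST


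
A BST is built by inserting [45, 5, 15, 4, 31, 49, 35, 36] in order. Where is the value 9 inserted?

Starting tree (level order): [45, 5, 49, 4, 15, None, None, None, None, None, 31, None, 35, None, 36]
Insertion path: 45 -> 5 -> 15
Result: insert 9 as left child of 15
Final tree (level order): [45, 5, 49, 4, 15, None, None, None, None, 9, 31, None, None, None, 35, None, 36]


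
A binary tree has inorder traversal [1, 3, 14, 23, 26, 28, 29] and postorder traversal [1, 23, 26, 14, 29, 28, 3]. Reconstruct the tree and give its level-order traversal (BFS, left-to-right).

Inorder:   [1, 3, 14, 23, 26, 28, 29]
Postorder: [1, 23, 26, 14, 29, 28, 3]
Algorithm: postorder visits root last, so walk postorder right-to-left;
each value is the root of the current inorder slice — split it at that
value, recurse on the right subtree first, then the left.
Recursive splits:
  root=3; inorder splits into left=[1], right=[14, 23, 26, 28, 29]
  root=28; inorder splits into left=[14, 23, 26], right=[29]
  root=29; inorder splits into left=[], right=[]
  root=14; inorder splits into left=[], right=[23, 26]
  root=26; inorder splits into left=[23], right=[]
  root=23; inorder splits into left=[], right=[]
  root=1; inorder splits into left=[], right=[]
Reconstructed level-order: [3, 1, 28, 14, 29, 26, 23]


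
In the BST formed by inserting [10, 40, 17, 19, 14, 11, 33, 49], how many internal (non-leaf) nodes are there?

Tree built from: [10, 40, 17, 19, 14, 11, 33, 49]
Tree (level-order array): [10, None, 40, 17, 49, 14, 19, None, None, 11, None, None, 33]
Rule: An internal node has at least one child.
Per-node child counts:
  node 10: 1 child(ren)
  node 40: 2 child(ren)
  node 17: 2 child(ren)
  node 14: 1 child(ren)
  node 11: 0 child(ren)
  node 19: 1 child(ren)
  node 33: 0 child(ren)
  node 49: 0 child(ren)
Matching nodes: [10, 40, 17, 14, 19]
Count of internal (non-leaf) nodes: 5


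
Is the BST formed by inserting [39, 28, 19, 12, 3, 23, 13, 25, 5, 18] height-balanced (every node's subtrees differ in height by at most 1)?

Tree (level-order array): [39, 28, None, 19, None, 12, 23, 3, 13, None, 25, None, 5, None, 18]
Definition: a tree is height-balanced if, at every node, |h(left) - h(right)| <= 1 (empty subtree has height -1).
Bottom-up per-node check:
  node 5: h_left=-1, h_right=-1, diff=0 [OK], height=0
  node 3: h_left=-1, h_right=0, diff=1 [OK], height=1
  node 18: h_left=-1, h_right=-1, diff=0 [OK], height=0
  node 13: h_left=-1, h_right=0, diff=1 [OK], height=1
  node 12: h_left=1, h_right=1, diff=0 [OK], height=2
  node 25: h_left=-1, h_right=-1, diff=0 [OK], height=0
  node 23: h_left=-1, h_right=0, diff=1 [OK], height=1
  node 19: h_left=2, h_right=1, diff=1 [OK], height=3
  node 28: h_left=3, h_right=-1, diff=4 [FAIL (|3--1|=4 > 1)], height=4
  node 39: h_left=4, h_right=-1, diff=5 [FAIL (|4--1|=5 > 1)], height=5
Node 28 violates the condition: |3 - -1| = 4 > 1.
Result: Not balanced


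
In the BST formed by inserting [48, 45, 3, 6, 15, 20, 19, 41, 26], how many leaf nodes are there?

Tree built from: [48, 45, 3, 6, 15, 20, 19, 41, 26]
Tree (level-order array): [48, 45, None, 3, None, None, 6, None, 15, None, 20, 19, 41, None, None, 26]
Rule: A leaf has 0 children.
Per-node child counts:
  node 48: 1 child(ren)
  node 45: 1 child(ren)
  node 3: 1 child(ren)
  node 6: 1 child(ren)
  node 15: 1 child(ren)
  node 20: 2 child(ren)
  node 19: 0 child(ren)
  node 41: 1 child(ren)
  node 26: 0 child(ren)
Matching nodes: [19, 26]
Count of leaf nodes: 2


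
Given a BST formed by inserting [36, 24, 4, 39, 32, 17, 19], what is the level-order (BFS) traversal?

Tree insertion order: [36, 24, 4, 39, 32, 17, 19]
Tree (level-order array): [36, 24, 39, 4, 32, None, None, None, 17, None, None, None, 19]
BFS from the root, enqueuing left then right child of each popped node:
  queue [36] -> pop 36, enqueue [24, 39], visited so far: [36]
  queue [24, 39] -> pop 24, enqueue [4, 32], visited so far: [36, 24]
  queue [39, 4, 32] -> pop 39, enqueue [none], visited so far: [36, 24, 39]
  queue [4, 32] -> pop 4, enqueue [17], visited so far: [36, 24, 39, 4]
  queue [32, 17] -> pop 32, enqueue [none], visited so far: [36, 24, 39, 4, 32]
  queue [17] -> pop 17, enqueue [19], visited so far: [36, 24, 39, 4, 32, 17]
  queue [19] -> pop 19, enqueue [none], visited so far: [36, 24, 39, 4, 32, 17, 19]
Result: [36, 24, 39, 4, 32, 17, 19]


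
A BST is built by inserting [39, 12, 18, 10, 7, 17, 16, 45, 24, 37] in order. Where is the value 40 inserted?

Starting tree (level order): [39, 12, 45, 10, 18, None, None, 7, None, 17, 24, None, None, 16, None, None, 37]
Insertion path: 39 -> 45
Result: insert 40 as left child of 45
Final tree (level order): [39, 12, 45, 10, 18, 40, None, 7, None, 17, 24, None, None, None, None, 16, None, None, 37]


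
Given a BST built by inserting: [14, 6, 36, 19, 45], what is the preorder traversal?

Tree insertion order: [14, 6, 36, 19, 45]
Tree (level-order array): [14, 6, 36, None, None, 19, 45]
Preorder traversal: [14, 6, 36, 19, 45]


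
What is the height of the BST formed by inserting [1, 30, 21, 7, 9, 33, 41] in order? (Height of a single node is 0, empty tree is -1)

Insertion order: [1, 30, 21, 7, 9, 33, 41]
Tree (level-order array): [1, None, 30, 21, 33, 7, None, None, 41, None, 9]
Compute height bottom-up (empty subtree = -1):
  height(9) = 1 + max(-1, -1) = 0
  height(7) = 1 + max(-1, 0) = 1
  height(21) = 1 + max(1, -1) = 2
  height(41) = 1 + max(-1, -1) = 0
  height(33) = 1 + max(-1, 0) = 1
  height(30) = 1 + max(2, 1) = 3
  height(1) = 1 + max(-1, 3) = 4
Height = 4


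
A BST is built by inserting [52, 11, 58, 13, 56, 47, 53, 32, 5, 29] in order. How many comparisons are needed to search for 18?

Search path for 18: 52 -> 11 -> 13 -> 47 -> 32 -> 29
Found: False
Comparisons: 6


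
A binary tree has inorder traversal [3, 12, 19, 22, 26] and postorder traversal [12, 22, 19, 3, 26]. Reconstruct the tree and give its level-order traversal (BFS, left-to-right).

Inorder:   [3, 12, 19, 22, 26]
Postorder: [12, 22, 19, 3, 26]
Algorithm: postorder visits root last, so walk postorder right-to-left;
each value is the root of the current inorder slice — split it at that
value, recurse on the right subtree first, then the left.
Recursive splits:
  root=26; inorder splits into left=[3, 12, 19, 22], right=[]
  root=3; inorder splits into left=[], right=[12, 19, 22]
  root=19; inorder splits into left=[12], right=[22]
  root=22; inorder splits into left=[], right=[]
  root=12; inorder splits into left=[], right=[]
Reconstructed level-order: [26, 3, 19, 12, 22]


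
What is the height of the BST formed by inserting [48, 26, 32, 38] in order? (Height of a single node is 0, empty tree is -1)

Insertion order: [48, 26, 32, 38]
Tree (level-order array): [48, 26, None, None, 32, None, 38]
Compute height bottom-up (empty subtree = -1):
  height(38) = 1 + max(-1, -1) = 0
  height(32) = 1 + max(-1, 0) = 1
  height(26) = 1 + max(-1, 1) = 2
  height(48) = 1 + max(2, -1) = 3
Height = 3


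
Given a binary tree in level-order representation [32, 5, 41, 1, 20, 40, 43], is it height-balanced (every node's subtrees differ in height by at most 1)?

Tree (level-order array): [32, 5, 41, 1, 20, 40, 43]
Definition: a tree is height-balanced if, at every node, |h(left) - h(right)| <= 1 (empty subtree has height -1).
Bottom-up per-node check:
  node 1: h_left=-1, h_right=-1, diff=0 [OK], height=0
  node 20: h_left=-1, h_right=-1, diff=0 [OK], height=0
  node 5: h_left=0, h_right=0, diff=0 [OK], height=1
  node 40: h_left=-1, h_right=-1, diff=0 [OK], height=0
  node 43: h_left=-1, h_right=-1, diff=0 [OK], height=0
  node 41: h_left=0, h_right=0, diff=0 [OK], height=1
  node 32: h_left=1, h_right=1, diff=0 [OK], height=2
All nodes satisfy the balance condition.
Result: Balanced


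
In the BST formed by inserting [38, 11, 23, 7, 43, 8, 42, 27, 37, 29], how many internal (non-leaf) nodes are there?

Tree built from: [38, 11, 23, 7, 43, 8, 42, 27, 37, 29]
Tree (level-order array): [38, 11, 43, 7, 23, 42, None, None, 8, None, 27, None, None, None, None, None, 37, 29]
Rule: An internal node has at least one child.
Per-node child counts:
  node 38: 2 child(ren)
  node 11: 2 child(ren)
  node 7: 1 child(ren)
  node 8: 0 child(ren)
  node 23: 1 child(ren)
  node 27: 1 child(ren)
  node 37: 1 child(ren)
  node 29: 0 child(ren)
  node 43: 1 child(ren)
  node 42: 0 child(ren)
Matching nodes: [38, 11, 7, 23, 27, 37, 43]
Count of internal (non-leaf) nodes: 7


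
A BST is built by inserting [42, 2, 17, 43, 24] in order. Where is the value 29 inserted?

Starting tree (level order): [42, 2, 43, None, 17, None, None, None, 24]
Insertion path: 42 -> 2 -> 17 -> 24
Result: insert 29 as right child of 24
Final tree (level order): [42, 2, 43, None, 17, None, None, None, 24, None, 29]


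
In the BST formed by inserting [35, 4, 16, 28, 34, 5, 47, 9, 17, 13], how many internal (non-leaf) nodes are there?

Tree built from: [35, 4, 16, 28, 34, 5, 47, 9, 17, 13]
Tree (level-order array): [35, 4, 47, None, 16, None, None, 5, 28, None, 9, 17, 34, None, 13]
Rule: An internal node has at least one child.
Per-node child counts:
  node 35: 2 child(ren)
  node 4: 1 child(ren)
  node 16: 2 child(ren)
  node 5: 1 child(ren)
  node 9: 1 child(ren)
  node 13: 0 child(ren)
  node 28: 2 child(ren)
  node 17: 0 child(ren)
  node 34: 0 child(ren)
  node 47: 0 child(ren)
Matching nodes: [35, 4, 16, 5, 9, 28]
Count of internal (non-leaf) nodes: 6


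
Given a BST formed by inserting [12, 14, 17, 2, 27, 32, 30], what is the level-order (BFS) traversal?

Tree insertion order: [12, 14, 17, 2, 27, 32, 30]
Tree (level-order array): [12, 2, 14, None, None, None, 17, None, 27, None, 32, 30]
BFS from the root, enqueuing left then right child of each popped node:
  queue [12] -> pop 12, enqueue [2, 14], visited so far: [12]
  queue [2, 14] -> pop 2, enqueue [none], visited so far: [12, 2]
  queue [14] -> pop 14, enqueue [17], visited so far: [12, 2, 14]
  queue [17] -> pop 17, enqueue [27], visited so far: [12, 2, 14, 17]
  queue [27] -> pop 27, enqueue [32], visited so far: [12, 2, 14, 17, 27]
  queue [32] -> pop 32, enqueue [30], visited so far: [12, 2, 14, 17, 27, 32]
  queue [30] -> pop 30, enqueue [none], visited so far: [12, 2, 14, 17, 27, 32, 30]
Result: [12, 2, 14, 17, 27, 32, 30]


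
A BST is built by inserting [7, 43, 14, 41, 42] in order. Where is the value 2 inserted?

Starting tree (level order): [7, None, 43, 14, None, None, 41, None, 42]
Insertion path: 7
Result: insert 2 as left child of 7
Final tree (level order): [7, 2, 43, None, None, 14, None, None, 41, None, 42]


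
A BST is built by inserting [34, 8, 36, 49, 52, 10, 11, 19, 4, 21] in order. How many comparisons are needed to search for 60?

Search path for 60: 34 -> 36 -> 49 -> 52
Found: False
Comparisons: 4


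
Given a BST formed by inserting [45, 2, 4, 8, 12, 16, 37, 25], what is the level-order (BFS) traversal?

Tree insertion order: [45, 2, 4, 8, 12, 16, 37, 25]
Tree (level-order array): [45, 2, None, None, 4, None, 8, None, 12, None, 16, None, 37, 25]
BFS from the root, enqueuing left then right child of each popped node:
  queue [45] -> pop 45, enqueue [2], visited so far: [45]
  queue [2] -> pop 2, enqueue [4], visited so far: [45, 2]
  queue [4] -> pop 4, enqueue [8], visited so far: [45, 2, 4]
  queue [8] -> pop 8, enqueue [12], visited so far: [45, 2, 4, 8]
  queue [12] -> pop 12, enqueue [16], visited so far: [45, 2, 4, 8, 12]
  queue [16] -> pop 16, enqueue [37], visited so far: [45, 2, 4, 8, 12, 16]
  queue [37] -> pop 37, enqueue [25], visited so far: [45, 2, 4, 8, 12, 16, 37]
  queue [25] -> pop 25, enqueue [none], visited so far: [45, 2, 4, 8, 12, 16, 37, 25]
Result: [45, 2, 4, 8, 12, 16, 37, 25]


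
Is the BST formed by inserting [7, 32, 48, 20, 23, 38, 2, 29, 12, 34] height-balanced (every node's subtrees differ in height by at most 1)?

Tree (level-order array): [7, 2, 32, None, None, 20, 48, 12, 23, 38, None, None, None, None, 29, 34]
Definition: a tree is height-balanced if, at every node, |h(left) - h(right)| <= 1 (empty subtree has height -1).
Bottom-up per-node check:
  node 2: h_left=-1, h_right=-1, diff=0 [OK], height=0
  node 12: h_left=-1, h_right=-1, diff=0 [OK], height=0
  node 29: h_left=-1, h_right=-1, diff=0 [OK], height=0
  node 23: h_left=-1, h_right=0, diff=1 [OK], height=1
  node 20: h_left=0, h_right=1, diff=1 [OK], height=2
  node 34: h_left=-1, h_right=-1, diff=0 [OK], height=0
  node 38: h_left=0, h_right=-1, diff=1 [OK], height=1
  node 48: h_left=1, h_right=-1, diff=2 [FAIL (|1--1|=2 > 1)], height=2
  node 32: h_left=2, h_right=2, diff=0 [OK], height=3
  node 7: h_left=0, h_right=3, diff=3 [FAIL (|0-3|=3 > 1)], height=4
Node 48 violates the condition: |1 - -1| = 2 > 1.
Result: Not balanced


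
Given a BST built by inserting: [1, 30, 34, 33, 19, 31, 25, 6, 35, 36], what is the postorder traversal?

Tree insertion order: [1, 30, 34, 33, 19, 31, 25, 6, 35, 36]
Tree (level-order array): [1, None, 30, 19, 34, 6, 25, 33, 35, None, None, None, None, 31, None, None, 36]
Postorder traversal: [6, 25, 19, 31, 33, 36, 35, 34, 30, 1]


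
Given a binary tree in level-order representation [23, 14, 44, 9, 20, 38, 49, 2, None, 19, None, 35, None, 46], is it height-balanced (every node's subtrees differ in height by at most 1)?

Tree (level-order array): [23, 14, 44, 9, 20, 38, 49, 2, None, 19, None, 35, None, 46]
Definition: a tree is height-balanced if, at every node, |h(left) - h(right)| <= 1 (empty subtree has height -1).
Bottom-up per-node check:
  node 2: h_left=-1, h_right=-1, diff=0 [OK], height=0
  node 9: h_left=0, h_right=-1, diff=1 [OK], height=1
  node 19: h_left=-1, h_right=-1, diff=0 [OK], height=0
  node 20: h_left=0, h_right=-1, diff=1 [OK], height=1
  node 14: h_left=1, h_right=1, diff=0 [OK], height=2
  node 35: h_left=-1, h_right=-1, diff=0 [OK], height=0
  node 38: h_left=0, h_right=-1, diff=1 [OK], height=1
  node 46: h_left=-1, h_right=-1, diff=0 [OK], height=0
  node 49: h_left=0, h_right=-1, diff=1 [OK], height=1
  node 44: h_left=1, h_right=1, diff=0 [OK], height=2
  node 23: h_left=2, h_right=2, diff=0 [OK], height=3
All nodes satisfy the balance condition.
Result: Balanced


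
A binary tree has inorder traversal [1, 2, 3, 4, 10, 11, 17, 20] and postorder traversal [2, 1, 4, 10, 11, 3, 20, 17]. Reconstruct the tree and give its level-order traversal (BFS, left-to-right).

Inorder:   [1, 2, 3, 4, 10, 11, 17, 20]
Postorder: [2, 1, 4, 10, 11, 3, 20, 17]
Algorithm: postorder visits root last, so walk postorder right-to-left;
each value is the root of the current inorder slice — split it at that
value, recurse on the right subtree first, then the left.
Recursive splits:
  root=17; inorder splits into left=[1, 2, 3, 4, 10, 11], right=[20]
  root=20; inorder splits into left=[], right=[]
  root=3; inorder splits into left=[1, 2], right=[4, 10, 11]
  root=11; inorder splits into left=[4, 10], right=[]
  root=10; inorder splits into left=[4], right=[]
  root=4; inorder splits into left=[], right=[]
  root=1; inorder splits into left=[], right=[2]
  root=2; inorder splits into left=[], right=[]
Reconstructed level-order: [17, 3, 20, 1, 11, 2, 10, 4]


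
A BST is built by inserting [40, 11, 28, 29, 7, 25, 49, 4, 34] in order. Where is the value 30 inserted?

Starting tree (level order): [40, 11, 49, 7, 28, None, None, 4, None, 25, 29, None, None, None, None, None, 34]
Insertion path: 40 -> 11 -> 28 -> 29 -> 34
Result: insert 30 as left child of 34
Final tree (level order): [40, 11, 49, 7, 28, None, None, 4, None, 25, 29, None, None, None, None, None, 34, 30]


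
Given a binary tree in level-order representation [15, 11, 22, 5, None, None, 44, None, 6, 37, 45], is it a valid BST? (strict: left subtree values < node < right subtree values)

Level-order array: [15, 11, 22, 5, None, None, 44, None, 6, 37, 45]
Validate using subtree bounds (lo, hi): at each node, require lo < value < hi,
then recurse left with hi=value and right with lo=value.
Preorder trace (stopping at first violation):
  at node 15 with bounds (-inf, +inf): OK
  at node 11 with bounds (-inf, 15): OK
  at node 5 with bounds (-inf, 11): OK
  at node 6 with bounds (5, 11): OK
  at node 22 with bounds (15, +inf): OK
  at node 44 with bounds (22, +inf): OK
  at node 37 with bounds (22, 44): OK
  at node 45 with bounds (44, +inf): OK
No violation found at any node.
Result: Valid BST


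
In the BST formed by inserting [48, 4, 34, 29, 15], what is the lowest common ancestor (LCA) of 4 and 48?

Tree insertion order: [48, 4, 34, 29, 15]
Tree (level-order array): [48, 4, None, None, 34, 29, None, 15]
In a BST, the LCA of p=4, q=48 is the first node v on the
root-to-leaf path with p <= v <= q (go left if both < v, right if both > v).
Walk from root:
  at 48: 4 <= 48 <= 48, this is the LCA
LCA = 48


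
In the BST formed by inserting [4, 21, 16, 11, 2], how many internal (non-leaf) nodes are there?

Tree built from: [4, 21, 16, 11, 2]
Tree (level-order array): [4, 2, 21, None, None, 16, None, 11]
Rule: An internal node has at least one child.
Per-node child counts:
  node 4: 2 child(ren)
  node 2: 0 child(ren)
  node 21: 1 child(ren)
  node 16: 1 child(ren)
  node 11: 0 child(ren)
Matching nodes: [4, 21, 16]
Count of internal (non-leaf) nodes: 3


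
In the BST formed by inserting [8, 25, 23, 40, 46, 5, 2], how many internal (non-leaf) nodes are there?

Tree built from: [8, 25, 23, 40, 46, 5, 2]
Tree (level-order array): [8, 5, 25, 2, None, 23, 40, None, None, None, None, None, 46]
Rule: An internal node has at least one child.
Per-node child counts:
  node 8: 2 child(ren)
  node 5: 1 child(ren)
  node 2: 0 child(ren)
  node 25: 2 child(ren)
  node 23: 0 child(ren)
  node 40: 1 child(ren)
  node 46: 0 child(ren)
Matching nodes: [8, 5, 25, 40]
Count of internal (non-leaf) nodes: 4


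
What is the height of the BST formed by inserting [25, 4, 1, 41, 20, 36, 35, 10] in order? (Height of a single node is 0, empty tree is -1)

Insertion order: [25, 4, 1, 41, 20, 36, 35, 10]
Tree (level-order array): [25, 4, 41, 1, 20, 36, None, None, None, 10, None, 35]
Compute height bottom-up (empty subtree = -1):
  height(1) = 1 + max(-1, -1) = 0
  height(10) = 1 + max(-1, -1) = 0
  height(20) = 1 + max(0, -1) = 1
  height(4) = 1 + max(0, 1) = 2
  height(35) = 1 + max(-1, -1) = 0
  height(36) = 1 + max(0, -1) = 1
  height(41) = 1 + max(1, -1) = 2
  height(25) = 1 + max(2, 2) = 3
Height = 3


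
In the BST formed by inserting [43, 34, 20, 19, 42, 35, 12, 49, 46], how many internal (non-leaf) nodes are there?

Tree built from: [43, 34, 20, 19, 42, 35, 12, 49, 46]
Tree (level-order array): [43, 34, 49, 20, 42, 46, None, 19, None, 35, None, None, None, 12]
Rule: An internal node has at least one child.
Per-node child counts:
  node 43: 2 child(ren)
  node 34: 2 child(ren)
  node 20: 1 child(ren)
  node 19: 1 child(ren)
  node 12: 0 child(ren)
  node 42: 1 child(ren)
  node 35: 0 child(ren)
  node 49: 1 child(ren)
  node 46: 0 child(ren)
Matching nodes: [43, 34, 20, 19, 42, 49]
Count of internal (non-leaf) nodes: 6


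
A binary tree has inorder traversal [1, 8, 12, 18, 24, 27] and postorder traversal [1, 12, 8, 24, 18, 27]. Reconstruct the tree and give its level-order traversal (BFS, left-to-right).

Inorder:   [1, 8, 12, 18, 24, 27]
Postorder: [1, 12, 8, 24, 18, 27]
Algorithm: postorder visits root last, so walk postorder right-to-left;
each value is the root of the current inorder slice — split it at that
value, recurse on the right subtree first, then the left.
Recursive splits:
  root=27; inorder splits into left=[1, 8, 12, 18, 24], right=[]
  root=18; inorder splits into left=[1, 8, 12], right=[24]
  root=24; inorder splits into left=[], right=[]
  root=8; inorder splits into left=[1], right=[12]
  root=12; inorder splits into left=[], right=[]
  root=1; inorder splits into left=[], right=[]
Reconstructed level-order: [27, 18, 8, 24, 1, 12]


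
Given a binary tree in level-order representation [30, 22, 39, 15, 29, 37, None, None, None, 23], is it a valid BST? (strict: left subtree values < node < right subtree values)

Level-order array: [30, 22, 39, 15, 29, 37, None, None, None, 23]
Validate using subtree bounds (lo, hi): at each node, require lo < value < hi,
then recurse left with hi=value and right with lo=value.
Preorder trace (stopping at first violation):
  at node 30 with bounds (-inf, +inf): OK
  at node 22 with bounds (-inf, 30): OK
  at node 15 with bounds (-inf, 22): OK
  at node 29 with bounds (22, 30): OK
  at node 23 with bounds (22, 29): OK
  at node 39 with bounds (30, +inf): OK
  at node 37 with bounds (30, 39): OK
No violation found at any node.
Result: Valid BST


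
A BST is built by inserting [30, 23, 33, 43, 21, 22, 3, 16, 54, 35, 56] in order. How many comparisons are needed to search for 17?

Search path for 17: 30 -> 23 -> 21 -> 3 -> 16
Found: False
Comparisons: 5


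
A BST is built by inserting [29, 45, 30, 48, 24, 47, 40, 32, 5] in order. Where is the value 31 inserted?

Starting tree (level order): [29, 24, 45, 5, None, 30, 48, None, None, None, 40, 47, None, 32]
Insertion path: 29 -> 45 -> 30 -> 40 -> 32
Result: insert 31 as left child of 32
Final tree (level order): [29, 24, 45, 5, None, 30, 48, None, None, None, 40, 47, None, 32, None, None, None, 31]


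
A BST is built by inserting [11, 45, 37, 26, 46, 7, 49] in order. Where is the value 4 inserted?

Starting tree (level order): [11, 7, 45, None, None, 37, 46, 26, None, None, 49]
Insertion path: 11 -> 7
Result: insert 4 as left child of 7
Final tree (level order): [11, 7, 45, 4, None, 37, 46, None, None, 26, None, None, 49]


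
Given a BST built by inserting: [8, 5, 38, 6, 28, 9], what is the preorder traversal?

Tree insertion order: [8, 5, 38, 6, 28, 9]
Tree (level-order array): [8, 5, 38, None, 6, 28, None, None, None, 9]
Preorder traversal: [8, 5, 6, 38, 28, 9]


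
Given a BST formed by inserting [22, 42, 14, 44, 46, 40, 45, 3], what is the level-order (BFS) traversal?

Tree insertion order: [22, 42, 14, 44, 46, 40, 45, 3]
Tree (level-order array): [22, 14, 42, 3, None, 40, 44, None, None, None, None, None, 46, 45]
BFS from the root, enqueuing left then right child of each popped node:
  queue [22] -> pop 22, enqueue [14, 42], visited so far: [22]
  queue [14, 42] -> pop 14, enqueue [3], visited so far: [22, 14]
  queue [42, 3] -> pop 42, enqueue [40, 44], visited so far: [22, 14, 42]
  queue [3, 40, 44] -> pop 3, enqueue [none], visited so far: [22, 14, 42, 3]
  queue [40, 44] -> pop 40, enqueue [none], visited so far: [22, 14, 42, 3, 40]
  queue [44] -> pop 44, enqueue [46], visited so far: [22, 14, 42, 3, 40, 44]
  queue [46] -> pop 46, enqueue [45], visited so far: [22, 14, 42, 3, 40, 44, 46]
  queue [45] -> pop 45, enqueue [none], visited so far: [22, 14, 42, 3, 40, 44, 46, 45]
Result: [22, 14, 42, 3, 40, 44, 46, 45]


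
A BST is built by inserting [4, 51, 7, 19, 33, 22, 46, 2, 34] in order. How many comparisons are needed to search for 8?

Search path for 8: 4 -> 51 -> 7 -> 19
Found: False
Comparisons: 4


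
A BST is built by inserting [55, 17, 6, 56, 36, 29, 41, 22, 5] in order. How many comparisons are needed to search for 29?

Search path for 29: 55 -> 17 -> 36 -> 29
Found: True
Comparisons: 4


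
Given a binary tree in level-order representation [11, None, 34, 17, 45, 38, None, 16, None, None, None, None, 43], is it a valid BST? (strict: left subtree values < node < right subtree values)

Level-order array: [11, None, 34, 17, 45, 38, None, 16, None, None, None, None, 43]
Validate using subtree bounds (lo, hi): at each node, require lo < value < hi,
then recurse left with hi=value and right with lo=value.
Preorder trace (stopping at first violation):
  at node 11 with bounds (-inf, +inf): OK
  at node 34 with bounds (11, +inf): OK
  at node 17 with bounds (11, 34): OK
  at node 38 with bounds (11, 17): VIOLATION
Node 38 violates its bound: not (11 < 38 < 17).
Result: Not a valid BST


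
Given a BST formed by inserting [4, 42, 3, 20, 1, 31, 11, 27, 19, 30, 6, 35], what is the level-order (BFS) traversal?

Tree insertion order: [4, 42, 3, 20, 1, 31, 11, 27, 19, 30, 6, 35]
Tree (level-order array): [4, 3, 42, 1, None, 20, None, None, None, 11, 31, 6, 19, 27, 35, None, None, None, None, None, 30]
BFS from the root, enqueuing left then right child of each popped node:
  queue [4] -> pop 4, enqueue [3, 42], visited so far: [4]
  queue [3, 42] -> pop 3, enqueue [1], visited so far: [4, 3]
  queue [42, 1] -> pop 42, enqueue [20], visited so far: [4, 3, 42]
  queue [1, 20] -> pop 1, enqueue [none], visited so far: [4, 3, 42, 1]
  queue [20] -> pop 20, enqueue [11, 31], visited so far: [4, 3, 42, 1, 20]
  queue [11, 31] -> pop 11, enqueue [6, 19], visited so far: [4, 3, 42, 1, 20, 11]
  queue [31, 6, 19] -> pop 31, enqueue [27, 35], visited so far: [4, 3, 42, 1, 20, 11, 31]
  queue [6, 19, 27, 35] -> pop 6, enqueue [none], visited so far: [4, 3, 42, 1, 20, 11, 31, 6]
  queue [19, 27, 35] -> pop 19, enqueue [none], visited so far: [4, 3, 42, 1, 20, 11, 31, 6, 19]
  queue [27, 35] -> pop 27, enqueue [30], visited so far: [4, 3, 42, 1, 20, 11, 31, 6, 19, 27]
  queue [35, 30] -> pop 35, enqueue [none], visited so far: [4, 3, 42, 1, 20, 11, 31, 6, 19, 27, 35]
  queue [30] -> pop 30, enqueue [none], visited so far: [4, 3, 42, 1, 20, 11, 31, 6, 19, 27, 35, 30]
Result: [4, 3, 42, 1, 20, 11, 31, 6, 19, 27, 35, 30]


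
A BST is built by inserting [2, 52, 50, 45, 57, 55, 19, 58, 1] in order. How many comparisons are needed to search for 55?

Search path for 55: 2 -> 52 -> 57 -> 55
Found: True
Comparisons: 4


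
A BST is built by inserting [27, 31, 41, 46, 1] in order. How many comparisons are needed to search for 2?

Search path for 2: 27 -> 1
Found: False
Comparisons: 2


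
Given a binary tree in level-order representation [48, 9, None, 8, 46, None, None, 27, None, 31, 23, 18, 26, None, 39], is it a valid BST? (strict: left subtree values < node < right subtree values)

Level-order array: [48, 9, None, 8, 46, None, None, 27, None, 31, 23, 18, 26, None, 39]
Validate using subtree bounds (lo, hi): at each node, require lo < value < hi,
then recurse left with hi=value and right with lo=value.
Preorder trace (stopping at first violation):
  at node 48 with bounds (-inf, +inf): OK
  at node 9 with bounds (-inf, 48): OK
  at node 8 with bounds (-inf, 9): OK
  at node 46 with bounds (9, 48): OK
  at node 27 with bounds (9, 46): OK
  at node 31 with bounds (9, 27): VIOLATION
Node 31 violates its bound: not (9 < 31 < 27).
Result: Not a valid BST


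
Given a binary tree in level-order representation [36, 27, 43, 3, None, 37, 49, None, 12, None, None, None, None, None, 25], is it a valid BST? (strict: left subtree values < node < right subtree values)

Level-order array: [36, 27, 43, 3, None, 37, 49, None, 12, None, None, None, None, None, 25]
Validate using subtree bounds (lo, hi): at each node, require lo < value < hi,
then recurse left with hi=value and right with lo=value.
Preorder trace (stopping at first violation):
  at node 36 with bounds (-inf, +inf): OK
  at node 27 with bounds (-inf, 36): OK
  at node 3 with bounds (-inf, 27): OK
  at node 12 with bounds (3, 27): OK
  at node 25 with bounds (12, 27): OK
  at node 43 with bounds (36, +inf): OK
  at node 37 with bounds (36, 43): OK
  at node 49 with bounds (43, +inf): OK
No violation found at any node.
Result: Valid BST


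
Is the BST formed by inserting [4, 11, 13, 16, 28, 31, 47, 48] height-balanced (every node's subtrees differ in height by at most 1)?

Tree (level-order array): [4, None, 11, None, 13, None, 16, None, 28, None, 31, None, 47, None, 48]
Definition: a tree is height-balanced if, at every node, |h(left) - h(right)| <= 1 (empty subtree has height -1).
Bottom-up per-node check:
  node 48: h_left=-1, h_right=-1, diff=0 [OK], height=0
  node 47: h_left=-1, h_right=0, diff=1 [OK], height=1
  node 31: h_left=-1, h_right=1, diff=2 [FAIL (|-1-1|=2 > 1)], height=2
  node 28: h_left=-1, h_right=2, diff=3 [FAIL (|-1-2|=3 > 1)], height=3
  node 16: h_left=-1, h_right=3, diff=4 [FAIL (|-1-3|=4 > 1)], height=4
  node 13: h_left=-1, h_right=4, diff=5 [FAIL (|-1-4|=5 > 1)], height=5
  node 11: h_left=-1, h_right=5, diff=6 [FAIL (|-1-5|=6 > 1)], height=6
  node 4: h_left=-1, h_right=6, diff=7 [FAIL (|-1-6|=7 > 1)], height=7
Node 31 violates the condition: |-1 - 1| = 2 > 1.
Result: Not balanced


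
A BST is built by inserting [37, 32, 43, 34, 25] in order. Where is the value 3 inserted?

Starting tree (level order): [37, 32, 43, 25, 34]
Insertion path: 37 -> 32 -> 25
Result: insert 3 as left child of 25
Final tree (level order): [37, 32, 43, 25, 34, None, None, 3]


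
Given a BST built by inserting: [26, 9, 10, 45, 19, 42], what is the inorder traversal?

Tree insertion order: [26, 9, 10, 45, 19, 42]
Tree (level-order array): [26, 9, 45, None, 10, 42, None, None, 19]
Inorder traversal: [9, 10, 19, 26, 42, 45]


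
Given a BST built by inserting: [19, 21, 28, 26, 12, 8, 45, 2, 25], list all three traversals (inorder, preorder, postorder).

Tree insertion order: [19, 21, 28, 26, 12, 8, 45, 2, 25]
Tree (level-order array): [19, 12, 21, 8, None, None, 28, 2, None, 26, 45, None, None, 25]
Inorder (L, root, R): [2, 8, 12, 19, 21, 25, 26, 28, 45]
Preorder (root, L, R): [19, 12, 8, 2, 21, 28, 26, 25, 45]
Postorder (L, R, root): [2, 8, 12, 25, 26, 45, 28, 21, 19]


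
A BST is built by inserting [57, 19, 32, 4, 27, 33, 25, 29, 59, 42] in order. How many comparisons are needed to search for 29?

Search path for 29: 57 -> 19 -> 32 -> 27 -> 29
Found: True
Comparisons: 5


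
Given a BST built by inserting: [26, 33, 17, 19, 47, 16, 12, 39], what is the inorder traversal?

Tree insertion order: [26, 33, 17, 19, 47, 16, 12, 39]
Tree (level-order array): [26, 17, 33, 16, 19, None, 47, 12, None, None, None, 39]
Inorder traversal: [12, 16, 17, 19, 26, 33, 39, 47]


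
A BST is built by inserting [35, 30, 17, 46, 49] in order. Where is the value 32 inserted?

Starting tree (level order): [35, 30, 46, 17, None, None, 49]
Insertion path: 35 -> 30
Result: insert 32 as right child of 30
Final tree (level order): [35, 30, 46, 17, 32, None, 49]


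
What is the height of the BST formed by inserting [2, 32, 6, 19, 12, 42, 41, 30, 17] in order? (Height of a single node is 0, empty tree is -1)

Insertion order: [2, 32, 6, 19, 12, 42, 41, 30, 17]
Tree (level-order array): [2, None, 32, 6, 42, None, 19, 41, None, 12, 30, None, None, None, 17]
Compute height bottom-up (empty subtree = -1):
  height(17) = 1 + max(-1, -1) = 0
  height(12) = 1 + max(-1, 0) = 1
  height(30) = 1 + max(-1, -1) = 0
  height(19) = 1 + max(1, 0) = 2
  height(6) = 1 + max(-1, 2) = 3
  height(41) = 1 + max(-1, -1) = 0
  height(42) = 1 + max(0, -1) = 1
  height(32) = 1 + max(3, 1) = 4
  height(2) = 1 + max(-1, 4) = 5
Height = 5


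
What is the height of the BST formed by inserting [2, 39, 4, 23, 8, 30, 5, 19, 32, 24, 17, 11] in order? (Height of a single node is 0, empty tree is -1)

Insertion order: [2, 39, 4, 23, 8, 30, 5, 19, 32, 24, 17, 11]
Tree (level-order array): [2, None, 39, 4, None, None, 23, 8, 30, 5, 19, 24, 32, None, None, 17, None, None, None, None, None, 11]
Compute height bottom-up (empty subtree = -1):
  height(5) = 1 + max(-1, -1) = 0
  height(11) = 1 + max(-1, -1) = 0
  height(17) = 1 + max(0, -1) = 1
  height(19) = 1 + max(1, -1) = 2
  height(8) = 1 + max(0, 2) = 3
  height(24) = 1 + max(-1, -1) = 0
  height(32) = 1 + max(-1, -1) = 0
  height(30) = 1 + max(0, 0) = 1
  height(23) = 1 + max(3, 1) = 4
  height(4) = 1 + max(-1, 4) = 5
  height(39) = 1 + max(5, -1) = 6
  height(2) = 1 + max(-1, 6) = 7
Height = 7


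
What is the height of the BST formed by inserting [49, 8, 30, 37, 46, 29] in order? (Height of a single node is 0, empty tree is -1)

Insertion order: [49, 8, 30, 37, 46, 29]
Tree (level-order array): [49, 8, None, None, 30, 29, 37, None, None, None, 46]
Compute height bottom-up (empty subtree = -1):
  height(29) = 1 + max(-1, -1) = 0
  height(46) = 1 + max(-1, -1) = 0
  height(37) = 1 + max(-1, 0) = 1
  height(30) = 1 + max(0, 1) = 2
  height(8) = 1 + max(-1, 2) = 3
  height(49) = 1 + max(3, -1) = 4
Height = 4


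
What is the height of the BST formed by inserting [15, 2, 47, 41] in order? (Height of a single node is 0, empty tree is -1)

Insertion order: [15, 2, 47, 41]
Tree (level-order array): [15, 2, 47, None, None, 41]
Compute height bottom-up (empty subtree = -1):
  height(2) = 1 + max(-1, -1) = 0
  height(41) = 1 + max(-1, -1) = 0
  height(47) = 1 + max(0, -1) = 1
  height(15) = 1 + max(0, 1) = 2
Height = 2


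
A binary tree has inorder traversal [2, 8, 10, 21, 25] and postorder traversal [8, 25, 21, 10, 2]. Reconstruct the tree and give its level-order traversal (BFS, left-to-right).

Inorder:   [2, 8, 10, 21, 25]
Postorder: [8, 25, 21, 10, 2]
Algorithm: postorder visits root last, so walk postorder right-to-left;
each value is the root of the current inorder slice — split it at that
value, recurse on the right subtree first, then the left.
Recursive splits:
  root=2; inorder splits into left=[], right=[8, 10, 21, 25]
  root=10; inorder splits into left=[8], right=[21, 25]
  root=21; inorder splits into left=[], right=[25]
  root=25; inorder splits into left=[], right=[]
  root=8; inorder splits into left=[], right=[]
Reconstructed level-order: [2, 10, 8, 21, 25]
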